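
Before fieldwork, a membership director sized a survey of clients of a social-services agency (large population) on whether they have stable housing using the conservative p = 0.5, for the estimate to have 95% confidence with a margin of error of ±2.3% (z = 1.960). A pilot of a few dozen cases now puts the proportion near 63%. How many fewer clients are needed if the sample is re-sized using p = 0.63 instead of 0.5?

Conservative (p = 0.5): n = 1.960² × 0.25 / 0.023² ≈ 1815.50 → 1816.
Using p = 0.63: p(1−p) = 0.2331, so n = 1.960² × 0.2331 / 0.023² ≈ 1692.77 → 1693.
Reduction: 1816 − 1693 = 123.

123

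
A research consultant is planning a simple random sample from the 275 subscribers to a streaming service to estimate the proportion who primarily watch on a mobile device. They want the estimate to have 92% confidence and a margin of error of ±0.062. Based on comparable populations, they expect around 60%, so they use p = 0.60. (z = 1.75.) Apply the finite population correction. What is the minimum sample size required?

114

Unadjusted: n₀ = 1.75² × 0.60 × 0.40 / 0.062² ≈ 191.21, so n₀ = 192.
Finite population correction with N = 275: n = n₀ / (1 + (n₀−1)/N) = 192 / (1 + 191/275) = 192 / 1.6945 ≈ 113.30.
Rounding up, n = 114.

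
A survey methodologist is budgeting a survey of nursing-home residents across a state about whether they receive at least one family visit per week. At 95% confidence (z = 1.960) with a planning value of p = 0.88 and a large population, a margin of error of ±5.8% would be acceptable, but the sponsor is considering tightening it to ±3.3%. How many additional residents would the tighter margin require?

At ±5.8%: n = 1.960² × 0.1056 / 0.058² ≈ 120.59 → 121.
At ±3.3%: n = 1.960² × 0.1056 / 0.033² ≈ 372.52 → 373.
Additional respondents: 373 − 121 = 252.

252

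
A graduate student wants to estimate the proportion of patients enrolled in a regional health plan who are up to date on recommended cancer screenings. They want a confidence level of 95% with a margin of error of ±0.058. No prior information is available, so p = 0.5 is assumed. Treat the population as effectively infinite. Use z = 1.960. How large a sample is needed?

With p = 0.5, p(1−p) = 0.25.
n = z²·p(1−p)/E² = 1.960² × 0.2500 / 0.058² = 3.8416 × 0.2500 / 0.003364 ≈ 285.49.
Rounding up gives n = 286.

286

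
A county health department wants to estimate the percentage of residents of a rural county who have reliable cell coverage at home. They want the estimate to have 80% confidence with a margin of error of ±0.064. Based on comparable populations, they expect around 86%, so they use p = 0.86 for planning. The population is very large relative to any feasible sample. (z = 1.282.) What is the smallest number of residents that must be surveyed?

49

With p = 0.86, p(1−p) = 0.1204.
n = z²·p(1−p)/E² = 1.282² × 0.1204 / 0.064² = 1.6435 × 0.1204 / 0.004096 ≈ 48.31.
Rounding up gives n = 49.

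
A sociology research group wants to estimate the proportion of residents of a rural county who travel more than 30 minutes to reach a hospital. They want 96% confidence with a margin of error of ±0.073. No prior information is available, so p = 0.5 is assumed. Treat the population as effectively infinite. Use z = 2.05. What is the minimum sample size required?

198

With p = 0.5, p(1−p) = 0.25.
n = z²·p(1−p)/E² = 2.05² × 0.2500 / 0.073² = 4.2025 × 0.2500 / 0.005329 ≈ 197.15.
Rounding up gives n = 198.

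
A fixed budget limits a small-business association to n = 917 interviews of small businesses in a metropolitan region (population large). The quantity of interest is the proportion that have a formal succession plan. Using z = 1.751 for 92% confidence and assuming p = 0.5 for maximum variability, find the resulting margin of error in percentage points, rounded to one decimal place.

2.9

SE(p̂) = √[p(1−p)/n] = √[0.2500/917] = 0.01651.
E = z × SE = 1.751 × 0.01651 = 0.02891, or 2.9 percentage points.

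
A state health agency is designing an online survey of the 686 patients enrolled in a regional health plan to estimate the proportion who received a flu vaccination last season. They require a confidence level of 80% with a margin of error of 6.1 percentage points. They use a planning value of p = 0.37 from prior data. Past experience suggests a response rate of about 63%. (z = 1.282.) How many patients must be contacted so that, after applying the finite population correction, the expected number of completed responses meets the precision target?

Completed interviews needed (unadjusted): n₀ = 1.282² × 0.2331 / 0.061² ≈ 102.96 → 103.
FPC for N = 686: n = 103 / (1 + 102/686) = 103 / 1.1487 ≈ 89.67 → 90.
At a 63% response rate, contacts needed = 90 / 0.63 ≈ 142.86 → 143.

143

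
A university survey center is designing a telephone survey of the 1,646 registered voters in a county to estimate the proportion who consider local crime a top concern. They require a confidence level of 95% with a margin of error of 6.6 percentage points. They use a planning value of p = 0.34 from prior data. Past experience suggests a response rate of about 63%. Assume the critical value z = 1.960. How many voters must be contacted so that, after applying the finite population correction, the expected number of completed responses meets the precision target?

Completed interviews needed (unadjusted): n₀ = 1.960² × 0.2244 / 0.066² ≈ 197.90 → 198.
FPC for N = 1,646: n = 198 / (1 + 197/1646) = 198 / 1.1197 ≈ 176.84 → 177.
At a 63% response rate, contacts needed = 177 / 0.63 ≈ 280.95 → 281.

281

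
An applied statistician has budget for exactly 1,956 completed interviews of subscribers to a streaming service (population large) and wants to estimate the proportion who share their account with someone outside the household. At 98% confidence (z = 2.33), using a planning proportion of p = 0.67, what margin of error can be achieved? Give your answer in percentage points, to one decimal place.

SE(p̂) = √[p(1−p)/n] = √[0.2211/1956] = 0.01063.
E = z × SE = 2.33 × 0.01063 = 0.02477, or 2.5 percentage points.

2.5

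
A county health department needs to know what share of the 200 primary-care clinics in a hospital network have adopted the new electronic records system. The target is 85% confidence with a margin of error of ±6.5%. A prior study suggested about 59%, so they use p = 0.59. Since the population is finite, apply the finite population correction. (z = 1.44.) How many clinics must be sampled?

75

Unadjusted: n₀ = 1.44² × 0.59 × 0.41 / 0.065² ≈ 118.72, so n₀ = 119.
Finite population correction with N = 200: n = n₀ / (1 + (n₀−1)/N) = 119 / (1 + 118/200) = 119 / 1.5900 ≈ 74.84.
Rounding up, n = 75.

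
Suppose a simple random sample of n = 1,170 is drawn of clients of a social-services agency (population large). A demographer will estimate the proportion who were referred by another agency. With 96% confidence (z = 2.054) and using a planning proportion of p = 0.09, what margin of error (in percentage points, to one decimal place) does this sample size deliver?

1.7

SE(p̂) = √[p(1−p)/n] = √[0.0819/1170] = 0.00837.
E = z × SE = 2.054 × 0.00837 = 0.01718, or 1.7 percentage points.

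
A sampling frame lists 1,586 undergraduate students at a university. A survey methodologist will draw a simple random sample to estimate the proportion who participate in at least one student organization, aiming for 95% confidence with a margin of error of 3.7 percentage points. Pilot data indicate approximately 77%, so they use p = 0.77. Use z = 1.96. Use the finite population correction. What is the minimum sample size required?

Unadjusted: n₀ = 1.96² × 0.77 × 0.23 / 0.037² ≈ 496.97, so n₀ = 497.
Finite population correction with N = 1,586: n = n₀ / (1 + (n₀−1)/N) = 497 / (1 + 496/1586) = 497 / 1.3127 ≈ 378.60.
Rounding up, n = 379.

379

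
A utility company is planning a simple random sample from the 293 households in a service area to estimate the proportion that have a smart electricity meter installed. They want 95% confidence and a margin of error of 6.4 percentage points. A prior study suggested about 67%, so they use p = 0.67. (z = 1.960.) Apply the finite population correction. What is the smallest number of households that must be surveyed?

122

Unadjusted: n₀ = 1.960² × 0.67 × 0.33 / 0.064² ≈ 207.37, so n₀ = 208.
Finite population correction with N = 293: n = n₀ / (1 + (n₀−1)/N) = 208 / (1 + 207/293) = 208 / 1.7065 ≈ 121.89.
Rounding up, n = 122.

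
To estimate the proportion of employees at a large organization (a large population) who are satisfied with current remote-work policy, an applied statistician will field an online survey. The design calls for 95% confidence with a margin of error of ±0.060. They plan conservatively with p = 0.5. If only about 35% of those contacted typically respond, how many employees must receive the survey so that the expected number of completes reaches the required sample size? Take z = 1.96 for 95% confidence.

Completed interviews needed: n₀ = 1.96² × 0.2500 / 0.060² ≈ 266.78 → 267.
At a 35% response rate, contacts needed = 267 / 0.35 ≈ 762.86 → 763.

763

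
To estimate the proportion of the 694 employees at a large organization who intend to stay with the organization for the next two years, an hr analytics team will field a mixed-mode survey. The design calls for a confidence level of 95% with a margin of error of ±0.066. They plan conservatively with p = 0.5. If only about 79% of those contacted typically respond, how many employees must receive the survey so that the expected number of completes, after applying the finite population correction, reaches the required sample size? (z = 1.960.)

213

Completed interviews needed (unadjusted): n₀ = 1.960² × 0.2500 / 0.066² ≈ 220.48 → 221.
FPC for N = 694: n = 221 / (1 + 220/694) = 221 / 1.3170 ≈ 167.81 → 168.
At a 79% response rate, contacts needed = 168 / 0.79 ≈ 212.66 → 213.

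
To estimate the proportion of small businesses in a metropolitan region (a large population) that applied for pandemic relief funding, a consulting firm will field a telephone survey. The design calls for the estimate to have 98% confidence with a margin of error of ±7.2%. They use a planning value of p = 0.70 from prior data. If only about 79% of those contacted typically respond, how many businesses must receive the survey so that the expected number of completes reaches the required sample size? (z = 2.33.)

Completed interviews needed: n₀ = 2.33² × 0.2100 / 0.072² ≈ 219.92 → 220.
At a 79% response rate, contacts needed = 220 / 0.79 ≈ 278.48 → 279.

279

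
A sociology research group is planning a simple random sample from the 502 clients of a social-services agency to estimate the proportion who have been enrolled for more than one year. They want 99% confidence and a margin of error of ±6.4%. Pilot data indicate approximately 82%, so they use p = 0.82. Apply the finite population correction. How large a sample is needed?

For 99% confidence, z = 2.576.
Unadjusted: n₀ = 2.576² × 0.82 × 0.18 / 0.064² ≈ 239.12, so n₀ = 240.
Finite population correction with N = 502: n = n₀ / (1 + (n₀−1)/N) = 240 / (1 + 239/502) = 240 / 1.4761 ≈ 162.59.
Rounding up, n = 163.

163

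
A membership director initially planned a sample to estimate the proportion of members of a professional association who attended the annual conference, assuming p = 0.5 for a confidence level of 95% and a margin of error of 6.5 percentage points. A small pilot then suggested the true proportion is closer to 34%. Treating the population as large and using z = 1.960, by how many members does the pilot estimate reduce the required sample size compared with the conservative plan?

Conservative (p = 0.5): n = 1.960² × 0.25 / 0.065² ≈ 227.31 → 228.
Using p = 0.34: p(1−p) = 0.2244, so n = 1.960² × 0.2244 / 0.065² ≈ 204.04 → 205.
Reduction: 228 − 205 = 23.

23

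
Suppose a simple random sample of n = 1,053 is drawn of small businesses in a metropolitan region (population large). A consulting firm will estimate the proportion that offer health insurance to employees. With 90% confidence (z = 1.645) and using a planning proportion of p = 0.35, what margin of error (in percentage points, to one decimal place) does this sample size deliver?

SE(p̂) = √[p(1−p)/n] = √[0.2275/1053] = 0.01470.
E = z × SE = 1.645 × 0.01470 = 0.02418, or 2.4 percentage points.

2.4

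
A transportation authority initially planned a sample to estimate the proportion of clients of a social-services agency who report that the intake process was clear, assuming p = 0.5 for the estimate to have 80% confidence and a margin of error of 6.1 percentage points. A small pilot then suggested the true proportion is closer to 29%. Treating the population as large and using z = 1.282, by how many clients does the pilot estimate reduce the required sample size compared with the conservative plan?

20

Conservative (p = 0.5): n = 1.282² × 0.25 / 0.061² ≈ 110.42 → 111.
Using p = 0.29: p(1−p) = 0.2059, so n = 1.282² × 0.2059 / 0.061² ≈ 90.94 → 91.
Reduction: 111 − 91 = 20.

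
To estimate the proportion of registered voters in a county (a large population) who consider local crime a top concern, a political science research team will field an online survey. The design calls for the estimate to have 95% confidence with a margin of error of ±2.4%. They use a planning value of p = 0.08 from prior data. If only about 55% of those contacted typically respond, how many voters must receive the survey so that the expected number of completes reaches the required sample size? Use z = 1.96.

Completed interviews needed: n₀ = 1.96² × 0.0736 / 0.024² ≈ 490.87 → 491.
At a 55% response rate, contacts needed = 491 / 0.55 ≈ 892.73 → 893.

893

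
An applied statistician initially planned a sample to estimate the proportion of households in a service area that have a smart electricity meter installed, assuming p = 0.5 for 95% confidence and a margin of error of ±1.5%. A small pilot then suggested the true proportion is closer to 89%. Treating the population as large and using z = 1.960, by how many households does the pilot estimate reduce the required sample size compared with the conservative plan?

Conservative (p = 0.5): n = 1.960² × 0.25 / 0.015² ≈ 4268.44 → 4269.
Using p = 0.89: p(1−p) = 0.0979, so n = 1.960² × 0.0979 / 0.015² ≈ 1671.52 → 1672.
Reduction: 4269 − 1672 = 2597.

2597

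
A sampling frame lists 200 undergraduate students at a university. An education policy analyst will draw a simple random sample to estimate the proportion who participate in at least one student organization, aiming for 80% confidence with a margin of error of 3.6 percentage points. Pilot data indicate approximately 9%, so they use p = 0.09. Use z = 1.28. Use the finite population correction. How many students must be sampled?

Unadjusted: n₀ = 1.28² × 0.09 × 0.91 / 0.036² ≈ 103.54, so n₀ = 104.
Finite population correction with N = 200: n = n₀ / (1 + (n₀−1)/N) = 104 / (1 + 103/200) = 104 / 1.5150 ≈ 68.65.
Rounding up, n = 69.

69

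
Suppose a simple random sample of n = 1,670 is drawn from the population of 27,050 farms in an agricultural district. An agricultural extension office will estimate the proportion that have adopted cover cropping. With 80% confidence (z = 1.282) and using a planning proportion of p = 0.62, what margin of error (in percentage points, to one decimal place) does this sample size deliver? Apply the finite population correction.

Finite-population factor: (N−n)/(N−1) = (27050−1670)/(27050−1) = 0.9383.
SE(p̂) = √[p(1−p)/n · (N−n)/(N−1)] = √[0.2356/1670 × 0.9383] = 0.01151.
E = z × SE = 1.282 × 0.01151 = 0.01475 ≈ 1.5 percentage points.

1.5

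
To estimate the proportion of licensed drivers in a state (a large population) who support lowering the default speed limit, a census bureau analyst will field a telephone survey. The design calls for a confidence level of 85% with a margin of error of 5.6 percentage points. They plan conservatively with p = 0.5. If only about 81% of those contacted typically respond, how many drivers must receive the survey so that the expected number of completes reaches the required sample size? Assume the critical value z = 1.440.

Completed interviews needed: n₀ = 1.440² × 0.2500 / 0.056² ≈ 165.31 → 166.
At an 81% response rate, contacts needed = 166 / 0.81 ≈ 204.94 → 205.

205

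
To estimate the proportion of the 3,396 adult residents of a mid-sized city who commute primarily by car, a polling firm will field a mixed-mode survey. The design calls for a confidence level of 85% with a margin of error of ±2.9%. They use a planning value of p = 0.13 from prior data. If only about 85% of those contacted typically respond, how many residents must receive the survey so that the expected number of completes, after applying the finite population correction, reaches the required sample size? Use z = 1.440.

Completed interviews needed (unadjusted): n₀ = 1.440² × 0.1131 / 0.029² ≈ 278.86 → 279.
FPC for N = 3,396: n = 279 / (1 + 278/3396) = 279 / 1.0819 ≈ 257.89 → 258.
At an 85% response rate, contacts needed = 258 / 0.85 ≈ 303.53 → 304.

304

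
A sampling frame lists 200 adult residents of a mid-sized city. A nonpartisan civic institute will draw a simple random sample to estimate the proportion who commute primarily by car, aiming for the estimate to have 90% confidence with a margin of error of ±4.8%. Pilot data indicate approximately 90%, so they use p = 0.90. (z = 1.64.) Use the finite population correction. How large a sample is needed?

70

Unadjusted: n₀ = 1.64² × 0.90 × 0.10 / 0.048² ≈ 105.06, so n₀ = 106.
Finite population correction with N = 200: n = n₀ / (1 + (n₀−1)/N) = 106 / (1 + 105/200) = 106 / 1.5250 ≈ 69.51.
Rounding up, n = 70.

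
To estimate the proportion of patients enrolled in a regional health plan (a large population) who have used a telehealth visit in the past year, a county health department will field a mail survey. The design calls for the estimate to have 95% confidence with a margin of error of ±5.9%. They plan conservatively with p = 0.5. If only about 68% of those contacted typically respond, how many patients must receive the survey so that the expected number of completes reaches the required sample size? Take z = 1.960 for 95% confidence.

406

Completed interviews needed: n₀ = 1.960² × 0.2500 / 0.059² ≈ 275.90 → 276.
At a 68% response rate, contacts needed = 276 / 0.68 ≈ 405.88 → 406.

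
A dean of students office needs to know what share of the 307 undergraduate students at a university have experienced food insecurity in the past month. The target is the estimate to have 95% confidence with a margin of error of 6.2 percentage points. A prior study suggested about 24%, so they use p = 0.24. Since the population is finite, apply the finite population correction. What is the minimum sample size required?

For 95% confidence, z = 1.960.
Unadjusted: n₀ = 1.960² × 0.24 × 0.76 / 0.062² ≈ 182.29, so n₀ = 183.
Finite population correction with N = 307: n = n₀ / (1 + (n₀−1)/N) = 183 / (1 + 182/307) = 183 / 1.5928 ≈ 114.89.
Rounding up, n = 115.

115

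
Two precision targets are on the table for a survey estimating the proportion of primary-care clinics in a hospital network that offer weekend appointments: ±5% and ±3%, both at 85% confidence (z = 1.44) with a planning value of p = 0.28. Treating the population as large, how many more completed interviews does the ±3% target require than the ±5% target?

297

At ±5%: n = 1.44² × 0.2016 / 0.050² ≈ 167.22 → 168.
At ±3%: n = 1.44² × 0.2016 / 0.030² ≈ 464.49 → 465.
Additional respondents: 465 − 168 = 297.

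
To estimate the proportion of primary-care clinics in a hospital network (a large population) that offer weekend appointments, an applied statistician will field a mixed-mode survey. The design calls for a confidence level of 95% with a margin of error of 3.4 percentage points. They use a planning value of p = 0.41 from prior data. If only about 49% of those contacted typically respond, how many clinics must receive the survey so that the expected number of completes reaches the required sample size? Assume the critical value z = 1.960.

1641

Completed interviews needed: n₀ = 1.960² × 0.2419 / 0.034² ≈ 803.88 → 804.
At a 49% response rate, contacts needed = 804 / 0.49 ≈ 1640.82 → 1641.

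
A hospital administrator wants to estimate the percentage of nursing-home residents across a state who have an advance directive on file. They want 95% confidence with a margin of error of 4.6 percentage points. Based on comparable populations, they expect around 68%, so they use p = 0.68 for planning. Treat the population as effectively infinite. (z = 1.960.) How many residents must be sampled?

With p = 0.68, p(1−p) = 0.2176.
n = z²·p(1−p)/E² = 1.960² × 0.2176 / 0.046² = 3.8416 × 0.2176 / 0.002116 ≈ 395.05.
Rounding up gives n = 396.

396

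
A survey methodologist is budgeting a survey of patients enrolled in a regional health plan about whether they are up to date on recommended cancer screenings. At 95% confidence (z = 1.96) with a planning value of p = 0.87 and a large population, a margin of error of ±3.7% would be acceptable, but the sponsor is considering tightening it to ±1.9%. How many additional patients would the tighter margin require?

At ±3.7%: n = 1.96² × 0.1131 / 0.037² ≈ 317.37 → 318.
At ±1.9%: n = 1.96² × 0.1131 / 0.019² ≈ 1203.56 → 1204.
Additional respondents: 1204 − 318 = 886.

886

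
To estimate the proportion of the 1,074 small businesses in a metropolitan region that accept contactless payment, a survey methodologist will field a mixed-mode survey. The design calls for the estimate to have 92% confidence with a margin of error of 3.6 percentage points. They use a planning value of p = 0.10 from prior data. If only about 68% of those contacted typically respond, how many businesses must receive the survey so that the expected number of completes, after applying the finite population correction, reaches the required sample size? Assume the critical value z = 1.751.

Completed interviews needed (unadjusted): n₀ = 1.751² × 0.0900 / 0.036² ≈ 212.92 → 213.
FPC for N = 1,074: n = 213 / (1 + 212/1074) = 213 / 1.1974 ≈ 177.89 → 178.
At a 68% response rate, contacts needed = 178 / 0.68 ≈ 261.76 → 262.

262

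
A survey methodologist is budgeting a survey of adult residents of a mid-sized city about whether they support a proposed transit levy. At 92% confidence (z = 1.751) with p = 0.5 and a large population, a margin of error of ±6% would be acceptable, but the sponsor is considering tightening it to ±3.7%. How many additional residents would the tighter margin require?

347

At ±6%: n = 1.751² × 0.2500 / 0.060² ≈ 212.92 → 213.
At ±3.7%: n = 1.751² × 0.2500 / 0.037² ≈ 559.90 → 560.
Additional respondents: 560 − 213 = 347.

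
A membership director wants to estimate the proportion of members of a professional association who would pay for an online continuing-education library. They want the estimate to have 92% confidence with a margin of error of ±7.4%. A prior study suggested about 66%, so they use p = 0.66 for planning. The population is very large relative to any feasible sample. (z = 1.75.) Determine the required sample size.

126

With p = 0.66, p(1−p) = 0.2244.
n = z²·p(1−p)/E² = 1.75² × 0.2244 / 0.074² = 3.0625 × 0.2244 / 0.005476 ≈ 125.50.
Rounding up gives n = 126.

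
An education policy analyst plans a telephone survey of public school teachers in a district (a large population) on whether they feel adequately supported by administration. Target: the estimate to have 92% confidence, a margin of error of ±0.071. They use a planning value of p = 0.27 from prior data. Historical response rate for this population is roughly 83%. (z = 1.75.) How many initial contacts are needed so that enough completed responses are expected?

Completed interviews needed: n₀ = 1.75² × 0.1971 / 0.071² ≈ 119.74 → 120.
At an 83% response rate, contacts needed = 120 / 0.83 ≈ 144.58 → 145.

145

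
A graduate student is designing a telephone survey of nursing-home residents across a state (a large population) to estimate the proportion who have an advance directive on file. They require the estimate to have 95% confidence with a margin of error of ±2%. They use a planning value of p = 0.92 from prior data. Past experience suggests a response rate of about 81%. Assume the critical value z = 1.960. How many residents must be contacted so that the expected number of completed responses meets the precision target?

873

Completed interviews needed: n₀ = 1.960² × 0.0736 / 0.020² ≈ 706.85 → 707.
At an 81% response rate, contacts needed = 707 / 0.81 ≈ 872.84 → 873.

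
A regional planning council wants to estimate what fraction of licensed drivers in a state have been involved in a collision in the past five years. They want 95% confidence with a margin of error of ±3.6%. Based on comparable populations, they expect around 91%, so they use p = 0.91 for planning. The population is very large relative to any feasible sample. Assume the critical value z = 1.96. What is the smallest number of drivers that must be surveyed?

243

With p = 0.91, p(1−p) = 0.0819.
n = z²·p(1−p)/E² = 1.96² × 0.0819 / 0.036² = 3.8416 × 0.0819 / 0.001296 ≈ 242.77.
Rounding up gives n = 243.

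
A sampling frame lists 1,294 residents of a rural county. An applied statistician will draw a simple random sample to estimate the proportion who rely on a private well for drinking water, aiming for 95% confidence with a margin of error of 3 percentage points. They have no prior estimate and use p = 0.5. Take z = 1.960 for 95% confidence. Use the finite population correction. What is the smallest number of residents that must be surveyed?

586

Unadjusted: n₀ = 1.960² × 0.50 × 0.50 / 0.030² ≈ 1067.11, so n₀ = 1068.
Finite population correction with N = 1,294: n = n₀ / (1 + (n₀−1)/N) = 1068 / (1 + 1067/1294) = 1068 / 1.8246 ≈ 585.34.
Rounding up, n = 586.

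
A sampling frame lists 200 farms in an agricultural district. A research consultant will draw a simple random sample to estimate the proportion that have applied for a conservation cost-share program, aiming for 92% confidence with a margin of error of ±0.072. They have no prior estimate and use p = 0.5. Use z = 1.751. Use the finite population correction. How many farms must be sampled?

Unadjusted: n₀ = 1.751² × 0.50 × 0.50 / 0.072² ≈ 147.86, so n₀ = 148.
Finite population correction with N = 200: n = n₀ / (1 + (n₀−1)/N) = 148 / (1 + 147/200) = 148 / 1.7350 ≈ 85.30.
Rounding up, n = 86.

86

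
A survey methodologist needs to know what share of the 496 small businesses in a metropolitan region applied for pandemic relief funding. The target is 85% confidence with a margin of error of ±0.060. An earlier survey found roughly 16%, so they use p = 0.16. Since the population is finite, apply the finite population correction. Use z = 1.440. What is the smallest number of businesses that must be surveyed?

Unadjusted: n₀ = 1.440² × 0.16 × 0.84 / 0.060² ≈ 77.41, so n₀ = 78.
Finite population correction with N = 496: n = n₀ / (1 + (n₀−1)/N) = 78 / (1 + 77/496) = 78 / 1.1552 ≈ 67.52.
Rounding up, n = 68.

68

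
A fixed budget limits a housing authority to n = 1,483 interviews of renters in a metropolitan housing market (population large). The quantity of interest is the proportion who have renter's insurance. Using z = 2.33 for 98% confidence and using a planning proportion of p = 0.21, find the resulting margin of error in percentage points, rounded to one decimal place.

2.5

SE(p̂) = √[p(1−p)/n] = √[0.1659/1483] = 0.01058.
E = z × SE = 2.33 × 0.01058 = 0.02464, or 2.5 percentage points.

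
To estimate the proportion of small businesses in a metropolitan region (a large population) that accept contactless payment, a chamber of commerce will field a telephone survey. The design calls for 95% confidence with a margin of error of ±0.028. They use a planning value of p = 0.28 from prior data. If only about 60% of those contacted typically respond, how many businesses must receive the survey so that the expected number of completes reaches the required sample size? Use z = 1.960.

1647

Completed interviews needed: n₀ = 1.960² × 0.2016 / 0.028² ≈ 987.84 → 988.
At a 60% response rate, contacts needed = 988 / 0.60 ≈ 1646.67 → 1647.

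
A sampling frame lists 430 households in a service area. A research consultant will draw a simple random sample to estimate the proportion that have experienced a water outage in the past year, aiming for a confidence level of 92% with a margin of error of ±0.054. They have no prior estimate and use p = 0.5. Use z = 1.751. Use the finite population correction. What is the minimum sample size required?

164

Unadjusted: n₀ = 1.751² × 0.50 × 0.50 / 0.054² ≈ 262.86, so n₀ = 263.
Finite population correction with N = 430: n = n₀ / (1 + (n₀−1)/N) = 263 / (1 + 262/430) = 263 / 1.6093 ≈ 163.42.
Rounding up, n = 164.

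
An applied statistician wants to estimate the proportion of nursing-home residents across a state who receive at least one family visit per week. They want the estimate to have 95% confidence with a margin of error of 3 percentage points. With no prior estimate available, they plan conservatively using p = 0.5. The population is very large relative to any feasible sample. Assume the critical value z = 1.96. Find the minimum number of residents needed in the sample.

1068

With p = 0.5, p(1−p) = 0.25.
n = z²·p(1−p)/E² = 1.96² × 0.2500 / 0.030² = 3.8416 × 0.2500 / 0.000900 ≈ 1067.11.
Rounding up gives n = 1068.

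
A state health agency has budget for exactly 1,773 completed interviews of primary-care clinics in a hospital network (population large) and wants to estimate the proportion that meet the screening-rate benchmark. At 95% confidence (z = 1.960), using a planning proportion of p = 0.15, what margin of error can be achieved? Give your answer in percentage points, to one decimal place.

SE(p̂) = √[p(1−p)/n] = √[0.1275/1773] = 0.00848.
E = z × SE = 1.960 × 0.00848 = 0.01662, or 1.7 percentage points.

1.7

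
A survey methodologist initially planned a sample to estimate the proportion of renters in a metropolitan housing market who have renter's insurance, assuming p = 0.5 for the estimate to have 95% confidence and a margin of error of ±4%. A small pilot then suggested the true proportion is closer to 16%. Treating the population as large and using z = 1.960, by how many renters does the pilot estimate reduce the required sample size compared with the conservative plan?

278

Conservative (p = 0.5): n = 1.960² × 0.25 / 0.040² ≈ 600.25 → 601.
Using p = 0.16: p(1−p) = 0.1344, so n = 1.960² × 0.1344 / 0.040² ≈ 322.69 → 323.
Reduction: 601 − 323 = 278.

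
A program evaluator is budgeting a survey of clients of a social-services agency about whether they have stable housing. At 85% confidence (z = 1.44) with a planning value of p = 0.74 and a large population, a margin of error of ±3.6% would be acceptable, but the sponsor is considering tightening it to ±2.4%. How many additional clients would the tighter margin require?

385

At ±3.6%: n = 1.44² × 0.1924 / 0.036² ≈ 307.84 → 308.
At ±2.4%: n = 1.44² × 0.1924 / 0.024² ≈ 692.64 → 693.
Additional respondents: 693 − 308 = 385.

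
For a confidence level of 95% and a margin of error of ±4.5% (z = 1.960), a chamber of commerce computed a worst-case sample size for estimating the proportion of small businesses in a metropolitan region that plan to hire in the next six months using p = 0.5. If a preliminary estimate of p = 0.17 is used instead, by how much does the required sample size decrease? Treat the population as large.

Conservative (p = 0.5): n = 1.960² × 0.25 / 0.045² ≈ 474.27 → 475.
Using p = 0.17: p(1−p) = 0.1411, so n = 1.960² × 0.1411 / 0.045² ≈ 267.68 → 268.
Reduction: 475 − 268 = 207.

207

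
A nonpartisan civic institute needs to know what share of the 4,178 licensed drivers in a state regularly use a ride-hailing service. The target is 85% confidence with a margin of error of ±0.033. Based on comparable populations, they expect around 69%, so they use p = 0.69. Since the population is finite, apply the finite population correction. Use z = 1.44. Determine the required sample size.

Unadjusted: n₀ = 1.44² × 0.69 × 0.31 / 0.033² ≈ 407.29, so n₀ = 408.
Finite population correction with N = 4,178: n = n₀ / (1 + (n₀−1)/N) = 408 / (1 + 407/4178) = 408 / 1.0974 ≈ 371.78.
Rounding up, n = 372.

372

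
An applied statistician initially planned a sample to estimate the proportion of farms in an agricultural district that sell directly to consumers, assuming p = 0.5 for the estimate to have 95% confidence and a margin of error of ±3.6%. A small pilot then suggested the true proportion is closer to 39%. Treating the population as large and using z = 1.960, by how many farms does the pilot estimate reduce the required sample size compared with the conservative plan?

Conservative (p = 0.5): n = 1.960² × 0.25 / 0.036² ≈ 741.05 → 742.
Using p = 0.39: p(1−p) = 0.2379, so n = 1.960² × 0.2379 / 0.036² ≈ 705.18 → 706.
Reduction: 742 − 706 = 36.

36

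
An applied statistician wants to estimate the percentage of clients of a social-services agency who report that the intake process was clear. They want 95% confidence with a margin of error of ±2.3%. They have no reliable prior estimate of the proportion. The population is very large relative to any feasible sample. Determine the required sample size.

1816

For 95% confidence, z = 1.960.
With no prior estimate, use p = 0.5, giving p(1−p) = 0.25.
n = z²·p(1−p)/E² = 1.960² × 0.2500 / 0.023² = 3.8416 × 0.2500 / 0.000529 ≈ 1815.50.
Rounding up gives n = 1816.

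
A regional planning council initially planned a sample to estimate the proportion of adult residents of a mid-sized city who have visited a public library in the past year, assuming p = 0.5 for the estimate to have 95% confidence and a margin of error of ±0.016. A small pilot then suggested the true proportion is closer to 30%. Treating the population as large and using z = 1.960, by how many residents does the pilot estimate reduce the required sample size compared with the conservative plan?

Conservative (p = 0.5): n = 1.960² × 0.25 / 0.016² ≈ 3751.56 → 3752.
Using p = 0.30: p(1−p) = 0.2100, so n = 1.960² × 0.2100 / 0.016² ≈ 3151.31 → 3152.
Reduction: 3752 − 3152 = 600.

600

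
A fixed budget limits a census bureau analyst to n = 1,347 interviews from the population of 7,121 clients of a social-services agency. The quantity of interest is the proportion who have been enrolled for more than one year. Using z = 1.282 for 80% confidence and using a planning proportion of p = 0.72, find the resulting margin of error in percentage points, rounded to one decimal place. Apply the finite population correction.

1.4

Finite-population factor: (N−n)/(N−1) = (7121−1347)/(7121−1) = 0.8110.
SE(p̂) = √[p(1−p)/n · (N−n)/(N−1)] = √[0.2016/1347 × 0.8110] = 0.01102.
E = z × SE = 1.282 × 0.01102 = 0.01412 ≈ 1.4 percentage points.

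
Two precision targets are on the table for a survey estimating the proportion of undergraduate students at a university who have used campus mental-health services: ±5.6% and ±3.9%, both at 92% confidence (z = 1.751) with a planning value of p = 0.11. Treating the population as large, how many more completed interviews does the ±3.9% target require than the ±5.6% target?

102

At ±5.6%: n = 1.751² × 0.0979 / 0.056² ≈ 95.71 → 96.
At ±3.9%: n = 1.751² × 0.0979 / 0.039² ≈ 197.34 → 198.
Additional respondents: 198 − 96 = 102.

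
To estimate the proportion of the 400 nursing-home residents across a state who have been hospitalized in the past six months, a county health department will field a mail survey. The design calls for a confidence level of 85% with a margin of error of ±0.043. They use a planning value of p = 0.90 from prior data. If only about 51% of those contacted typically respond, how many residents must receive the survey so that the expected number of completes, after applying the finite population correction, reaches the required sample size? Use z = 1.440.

Completed interviews needed (unadjusted): n₀ = 1.440² × 0.0900 / 0.043² ≈ 100.93 → 101.
FPC for N = 400: n = 101 / (1 + 100/400) = 101 / 1.2500 ≈ 80.80 → 81.
At a 51% response rate, contacts needed = 81 / 0.51 ≈ 158.82 → 159.

159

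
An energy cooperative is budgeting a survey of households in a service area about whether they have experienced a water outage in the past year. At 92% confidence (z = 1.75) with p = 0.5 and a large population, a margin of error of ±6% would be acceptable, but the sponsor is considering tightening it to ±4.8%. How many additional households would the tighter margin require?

120

At ±6%: n = 1.75² × 0.2500 / 0.060² ≈ 212.67 → 213.
At ±4.8%: n = 1.75² × 0.2500 / 0.048² ≈ 332.30 → 333.
Additional respondents: 333 − 213 = 120.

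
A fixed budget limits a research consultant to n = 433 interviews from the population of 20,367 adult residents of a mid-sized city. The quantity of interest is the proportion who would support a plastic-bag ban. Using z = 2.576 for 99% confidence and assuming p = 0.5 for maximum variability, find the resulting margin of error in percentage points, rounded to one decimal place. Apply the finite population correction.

Finite-population factor: (N−n)/(N−1) = (20367−433)/(20367−1) = 0.9788.
SE(p̂) = √[p(1−p)/n · (N−n)/(N−1)] = √[0.2500/433 × 0.9788] = 0.02377.
E = z × SE = 2.576 × 0.02377 = 0.06124 ≈ 6.1 percentage points.

6.1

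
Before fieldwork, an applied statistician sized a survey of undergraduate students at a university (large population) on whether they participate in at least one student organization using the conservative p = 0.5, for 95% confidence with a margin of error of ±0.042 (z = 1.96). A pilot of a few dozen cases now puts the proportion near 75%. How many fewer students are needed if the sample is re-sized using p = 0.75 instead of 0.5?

Conservative (p = 0.5): n = 1.96² × 0.25 / 0.042² ≈ 544.44 → 545.
Using p = 0.75: p(1−p) = 0.1875, so n = 1.96² × 0.1875 / 0.042² ≈ 408.33 → 409.
Reduction: 545 − 409 = 136.

136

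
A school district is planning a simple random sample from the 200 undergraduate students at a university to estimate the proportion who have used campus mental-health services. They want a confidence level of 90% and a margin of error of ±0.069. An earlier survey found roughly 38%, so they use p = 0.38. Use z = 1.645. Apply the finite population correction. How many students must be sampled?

81

Unadjusted: n₀ = 1.645² × 0.38 × 0.62 / 0.069² ≈ 133.91, so n₀ = 134.
Finite population correction with N = 200: n = n₀ / (1 + (n₀−1)/N) = 134 / (1 + 133/200) = 134 / 1.6650 ≈ 80.48.
Rounding up, n = 81.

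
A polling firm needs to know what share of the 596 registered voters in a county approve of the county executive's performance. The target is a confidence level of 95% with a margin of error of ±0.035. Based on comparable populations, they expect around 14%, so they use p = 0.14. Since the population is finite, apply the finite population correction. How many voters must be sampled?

232

For 95% confidence, z = 1.96.
Unadjusted: n₀ = 1.96² × 0.14 × 0.86 / 0.035² ≈ 377.57, so n₀ = 378.
Finite population correction with N = 596: n = n₀ / (1 + (n₀−1)/N) = 378 / (1 + 377/596) = 378 / 1.6326 ≈ 231.54.
Rounding up, n = 232.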